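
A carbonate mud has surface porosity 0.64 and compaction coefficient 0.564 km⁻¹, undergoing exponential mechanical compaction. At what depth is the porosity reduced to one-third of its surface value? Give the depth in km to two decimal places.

1.95 km

n/n₀ = 1/3 ⇒ exp(−k·d) = 1/3 ⇒ d = ln(3) / k
d = 1.0986 / 0.564 = 1.948 km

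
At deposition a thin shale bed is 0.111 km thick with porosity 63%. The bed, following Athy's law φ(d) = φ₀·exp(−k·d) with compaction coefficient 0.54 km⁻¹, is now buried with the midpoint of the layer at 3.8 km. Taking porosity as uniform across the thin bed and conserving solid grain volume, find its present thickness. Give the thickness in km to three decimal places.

Porosity at 3.8 km: φ = 0.63·exp(−0.54×3.8) = 0.0809
Solid-volume conservation: h(1−φ) = h₀(1−φ₀) ⇒ h = h₀·(1−φ₀)/(1−φ)
h = 0.111 × (1 − 0.63)/(1 − 0.0809) = 0.111 × 0.4026 = 0.0447 km

0.045 km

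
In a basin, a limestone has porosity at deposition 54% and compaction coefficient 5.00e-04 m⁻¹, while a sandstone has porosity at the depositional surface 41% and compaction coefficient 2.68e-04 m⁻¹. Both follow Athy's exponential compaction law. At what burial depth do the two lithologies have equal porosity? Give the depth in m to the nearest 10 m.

1190 m

Working in km (1 km = 1000 m; k in km⁻¹ = k in m⁻¹ × 1000):
Set n₀ₐ e^(−kₐZ) = n₀ᵦ e^(−kᵦZ) ⇒ ln(n₀ₐ/n₀ᵦ) = (kₐ − kᵦ)·Z
Z = ln(0.54/0.41) / (0.5 − 0.268) = 0.2754 / 0.232 = 1.187 km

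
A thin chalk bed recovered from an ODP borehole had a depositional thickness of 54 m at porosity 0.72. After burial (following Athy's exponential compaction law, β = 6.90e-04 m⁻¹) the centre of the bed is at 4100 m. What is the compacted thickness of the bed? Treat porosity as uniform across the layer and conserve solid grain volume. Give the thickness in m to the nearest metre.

Working in km (1 km = 1000 m; β in km⁻¹ = β in m⁻¹ × 1000):
Porosity at 4.1 km: phi = 0.72·exp(−0.69×4.1) = 0.0425
Solid-volume conservation: h(1−phi) = h₀(1−phi₀) ⇒ h = h₀·(1−phi₀)/(1−phi)
h = 0.054 × (1 − 0.72)/(1 − 0.0425) = 0.054 × 0.2924 = 0.0158 km

16 m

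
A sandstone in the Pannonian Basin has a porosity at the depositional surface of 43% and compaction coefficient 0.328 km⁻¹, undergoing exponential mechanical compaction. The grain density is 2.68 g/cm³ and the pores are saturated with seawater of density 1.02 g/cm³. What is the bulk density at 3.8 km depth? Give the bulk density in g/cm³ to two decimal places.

2.47 g/cm³

Porosity at depth: n = 0.43·exp(−0.328×3.8) = 0.43×0.2875 = 0.1236
Bulk density: ρ_b = (1−n)ρ_g + n·ρ_f = 0.8764×2.68 + 0.1236×1.02
       = 2.349 + 0.126 = 2.475 g/cm³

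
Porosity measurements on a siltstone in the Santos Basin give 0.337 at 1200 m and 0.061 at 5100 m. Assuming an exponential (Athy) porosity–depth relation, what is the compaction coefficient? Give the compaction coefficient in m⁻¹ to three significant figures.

Working in km (1 km = 1000 m; c in km⁻¹ = c in m⁻¹ × 1000):
Athy: phi(Z) = phi₀ e^(−cZ) ⇒ phi₁/phi₂ = e^{c(Z₂−Z₁)} ⇒ c = ln(phi₁/phi₂)/(Z₂−Z₁)
c = ln(0.337/0.061) / (5.1 − 1.2) = ln(5.525) / 3.9 = 1.7092 / 3.9 = 0.4383 km⁻¹

0.000438 m⁻¹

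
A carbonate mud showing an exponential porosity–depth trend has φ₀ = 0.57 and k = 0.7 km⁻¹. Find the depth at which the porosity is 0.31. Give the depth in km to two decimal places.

0.87 km

Invert Athy's law: z = ln(φ₀/φ) / k
z = ln(0.57/0.31) / 0.7 = ln(1.839) / 0.7 = 0.6091 / 0.7 = 0.870 km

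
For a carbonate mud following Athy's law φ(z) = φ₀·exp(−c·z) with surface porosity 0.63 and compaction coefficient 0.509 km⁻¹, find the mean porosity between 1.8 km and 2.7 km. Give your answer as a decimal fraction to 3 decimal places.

0.202

⟨φ⟩ = (1/(z₂−z₁)) ∫ φ₀ e^(−cz) dz = φ₀·(e^(−c·z₁) − e^(−c·z₂)) / (c·(z₂−z₁))
e^(−0.509×1.8) = 0.4000; e^(−0.509×2.7) = 0.2530
⟨φ⟩ = 0.63 × (0.4000 − 0.2530) / (0.509 × 0.9) = 0.63 × 0.3209 = 0.2022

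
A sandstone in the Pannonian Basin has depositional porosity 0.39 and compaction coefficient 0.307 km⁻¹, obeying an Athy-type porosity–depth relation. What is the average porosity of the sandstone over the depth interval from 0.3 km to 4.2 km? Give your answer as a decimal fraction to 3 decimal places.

⟨phi⟩ = (1/(d₂−d₁)) ∫ phi₀ e^(−kd) dd = phi₀·(e^(−k·d₁) − e^(−k·d₂)) / (k·(d₂−d₁))
e^(−0.307×0.3) = 0.9120; e^(−0.307×4.2) = 0.2754
⟨phi⟩ = 0.39 × (0.9120 − 0.2754) / (0.307 × 3.9) = 0.39 × 0.5317 = 0.2074

0.207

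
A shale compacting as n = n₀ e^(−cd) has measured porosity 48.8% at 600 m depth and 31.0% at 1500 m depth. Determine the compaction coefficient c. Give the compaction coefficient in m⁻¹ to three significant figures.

Working in km (1 km = 1000 m; c in km⁻¹ = c in m⁻¹ × 1000):
Athy: n(d) = n₀ e^(−cd) ⇒ n₁/n₂ = e^{c(d₂−d₁)} ⇒ c = ln(n₁/n₂)/(d₂−d₁)
c = ln(0.488/0.31) / (1.5 − 0.6) = ln(1.574) / 0.9 = 0.4537 / 0.9 = 0.5042 km⁻¹

0.000504 m⁻¹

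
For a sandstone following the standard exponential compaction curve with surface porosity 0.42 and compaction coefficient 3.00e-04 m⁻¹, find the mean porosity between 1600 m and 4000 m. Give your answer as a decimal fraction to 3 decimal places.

Working in km (1 km = 1000 m; c in km⁻¹ = c in m⁻¹ × 1000):
⟨n⟩ = (1/(d₂−d₁)) ∫ n₀ e^(−cd) dd = n₀·(e^(−c·d₁) − e^(−c·d₂)) / (c·(d₂−d₁))
e^(−0.3×1.6) = 0.6188; e^(−0.3×4) = 0.3012
⟨n⟩ = 0.42 × (0.6188 − 0.3012) / (0.3 × 2.4) = 0.42 × 0.4411 = 0.1853

0.185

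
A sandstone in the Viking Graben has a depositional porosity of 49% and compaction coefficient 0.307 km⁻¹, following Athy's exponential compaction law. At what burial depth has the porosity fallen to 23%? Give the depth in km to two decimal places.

Invert Athy's law: Z = ln(phi₀/phi) / β
Z = ln(0.49/0.23) / 0.307 = ln(2.13) / 0.307 = 0.7563 / 0.307 = 2.464 km

2.46 km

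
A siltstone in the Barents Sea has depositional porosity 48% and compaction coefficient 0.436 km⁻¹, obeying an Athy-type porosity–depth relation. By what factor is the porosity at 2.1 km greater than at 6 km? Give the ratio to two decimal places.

n(d₁)/n(d₂) = e^(−k·d₁)/e^(−k·d₂) = e^{k(d₂−d₁)}
= exp(0.436 × 3.9) = exp(1.7) = 5.4761

5.48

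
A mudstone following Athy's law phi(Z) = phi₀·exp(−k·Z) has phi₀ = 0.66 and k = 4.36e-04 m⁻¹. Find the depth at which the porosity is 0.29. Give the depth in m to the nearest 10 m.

1890 m

Working in km (1 km = 1000 m; k in km⁻¹ = k in m⁻¹ × 1000):
Invert Athy's law: Z = ln(phi₀/phi) / k
Z = ln(0.66/0.29) / 0.436 = ln(2.276) / 0.436 = 0.8224 / 0.436 = 1.886 km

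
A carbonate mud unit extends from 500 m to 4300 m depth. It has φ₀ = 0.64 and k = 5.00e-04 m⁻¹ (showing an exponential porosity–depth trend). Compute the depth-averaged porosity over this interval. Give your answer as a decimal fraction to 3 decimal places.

0.223

Working in km (1 km = 1000 m; k in km⁻¹ = k in m⁻¹ × 1000):
⟨φ⟩ = (1/(z₂−z₁)) ∫ φ₀ e^(−kz) dz = φ₀·(e^(−k·z₁) − e^(−k·z₂)) / (k·(z₂−z₁))
e^(−0.5×0.5) = 0.7788; e^(−0.5×4.3) = 0.1165
⟨φ⟩ = 0.64 × (0.7788 − 0.1165) / (0.5 × 3.8) = 0.64 × 0.3486 = 0.2231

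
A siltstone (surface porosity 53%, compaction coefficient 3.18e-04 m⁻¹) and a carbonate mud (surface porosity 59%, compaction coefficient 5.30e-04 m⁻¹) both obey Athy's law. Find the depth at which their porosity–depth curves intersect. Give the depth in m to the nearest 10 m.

510 m

Working in km (1 km = 1000 m; k in km⁻¹ = k in m⁻¹ × 1000):
Set phi₀ₐ e^(−kₐZ) = phi₀ᵦ e^(−kᵦZ) ⇒ ln(phi₀ₐ/phi₀ᵦ) = (kₐ − kᵦ)·Z
Z = ln(0.53/0.59) / (0.318 − 0.53) = -0.1072 / -0.212 = 0.506 km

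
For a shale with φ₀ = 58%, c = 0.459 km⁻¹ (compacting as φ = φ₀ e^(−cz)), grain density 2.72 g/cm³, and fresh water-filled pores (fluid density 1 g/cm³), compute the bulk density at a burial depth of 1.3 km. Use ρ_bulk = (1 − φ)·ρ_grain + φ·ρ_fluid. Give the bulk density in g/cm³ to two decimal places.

2.17 g/cm³

Porosity at depth: φ = 0.58·exp(−0.459×1.3) = 0.58×0.5506 = 0.3194
Bulk density: ρ_b = (1−φ)ρ_g + φ·ρ_f = 0.6806×2.72 + 0.3194×1
       = 1.851 + 0.319 = 2.171 g/cm³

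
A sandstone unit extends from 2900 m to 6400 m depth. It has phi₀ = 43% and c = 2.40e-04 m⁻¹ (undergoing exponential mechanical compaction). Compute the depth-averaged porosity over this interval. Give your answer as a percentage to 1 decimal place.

14.5%

Working in km (1 km = 1000 m; c in km⁻¹ = c in m⁻¹ × 1000):
⟨phi⟩ = (1/(Z₂−Z₁)) ∫ phi₀ e^(−cZ) dZ = phi₀·(e^(−c·Z₁) − e^(−c·Z₂)) / (c·(Z₂−Z₁))
e^(−0.24×2.9) = 0.4986; e^(−0.24×6.4) = 0.2152
⟨phi⟩ = 0.43 × (0.4986 − 0.2152) / (0.24 × 3.5) = 0.43 × 0.3373 = 0.1450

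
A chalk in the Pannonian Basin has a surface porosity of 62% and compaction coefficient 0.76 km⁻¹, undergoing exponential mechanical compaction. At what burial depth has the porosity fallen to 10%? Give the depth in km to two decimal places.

Invert Athy's law: d = ln(phi₀/phi) / c
d = ln(0.62/0.1) / 0.76 = ln(6.2) / 0.76 = 1.8245 / 0.76 = 2.401 km

2.40 km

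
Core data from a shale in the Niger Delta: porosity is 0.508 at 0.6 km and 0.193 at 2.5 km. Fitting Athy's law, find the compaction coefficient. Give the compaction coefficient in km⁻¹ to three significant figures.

0.509 km⁻¹

Athy: phi(z) = phi₀ e^(−βz) ⇒ phi₁/phi₂ = e^{β(z₂−z₁)} ⇒ β = ln(phi₁/phi₂)/(z₂−z₁)
β = ln(0.508/0.193) / (2.5 − 0.6) = ln(2.632) / 1.9 = 0.9678 / 1.9 = 0.5094 km⁻¹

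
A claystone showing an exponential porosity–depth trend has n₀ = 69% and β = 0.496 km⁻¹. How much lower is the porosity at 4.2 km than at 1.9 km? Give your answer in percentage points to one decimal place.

18.3 percentage points

n(1.9) = 0.69·e^(−0.496×1.9) = 0.2689
n(4.2) = 0.69·e^(−0.496×4.2) = 0.0859
Δn = 0.2689 − 0.0859 = 0.1830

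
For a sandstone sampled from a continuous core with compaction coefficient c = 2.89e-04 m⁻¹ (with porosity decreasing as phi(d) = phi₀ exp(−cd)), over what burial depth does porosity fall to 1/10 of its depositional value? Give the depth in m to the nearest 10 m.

Working in km (1 km = 1000 m; c in km⁻¹ = c in m⁻¹ × 1000):
phi/phi₀ = 1/10 ⇒ exp(−c·d) = 1/10 ⇒ d = ln(10) / c
d = 2.3026 / 0.289 = 7.967 km

7970 m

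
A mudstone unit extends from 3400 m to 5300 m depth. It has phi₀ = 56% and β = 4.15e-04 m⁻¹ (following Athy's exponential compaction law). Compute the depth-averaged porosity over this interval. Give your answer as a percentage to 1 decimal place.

9.4%

Working in km (1 km = 1000 m; β in km⁻¹ = β in m⁻¹ × 1000):
⟨phi⟩ = (1/(z₂−z₁)) ∫ phi₀ e^(−βz) dz = phi₀·(e^(−β·z₁) − e^(−β·z₂)) / (β·(z₂−z₁))
e^(−0.415×3.4) = 0.2439; e^(−0.415×5.3) = 0.1109
⟨phi⟩ = 0.56 × (0.2439 − 0.1109) / (0.415 × 1.9) = 0.56 × 0.1687 = 0.0945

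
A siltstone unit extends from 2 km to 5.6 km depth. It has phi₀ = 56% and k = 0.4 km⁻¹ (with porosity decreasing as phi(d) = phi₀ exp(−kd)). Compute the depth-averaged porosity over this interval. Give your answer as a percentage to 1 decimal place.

13.3%

⟨phi⟩ = (1/(d₂−d₁)) ∫ phi₀ e^(−kd) dd = phi₀·(e^(−k·d₁) − e^(−k·d₂)) / (k·(d₂−d₁))
e^(−0.4×2) = 0.4493; e^(−0.4×5.6) = 0.1065
⟨phi⟩ = 0.56 × (0.4493 − 0.1065) / (0.4 × 3.6) = 0.56 × 0.2381 = 0.1333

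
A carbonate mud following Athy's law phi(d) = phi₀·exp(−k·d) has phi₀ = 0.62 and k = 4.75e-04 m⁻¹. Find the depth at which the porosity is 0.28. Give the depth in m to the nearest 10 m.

1670 m

Working in km (1 km = 1000 m; k in km⁻¹ = k in m⁻¹ × 1000):
Invert Athy's law: d = ln(phi₀/phi) / k
d = ln(0.62/0.28) / 0.475 = ln(2.214) / 0.475 = 0.7949 / 0.475 = 1.674 km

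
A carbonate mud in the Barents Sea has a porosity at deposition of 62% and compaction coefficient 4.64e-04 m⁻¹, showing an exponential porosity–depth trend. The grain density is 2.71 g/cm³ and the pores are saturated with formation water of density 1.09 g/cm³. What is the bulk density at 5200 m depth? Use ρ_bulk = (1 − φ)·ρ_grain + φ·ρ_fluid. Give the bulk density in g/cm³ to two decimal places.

Working in km (1 km = 1000 m; c in km⁻¹ = c in m⁻¹ × 1000):
Porosity at depth: φ = 0.62·exp(−0.464×5.2) = 0.62×0.0896 = 0.0555
Bulk density: ρ_b = (1−φ)ρ_g + φ·ρ_f = 0.9445×2.71 + 0.0555×1.09
       = 2.560 + 0.061 = 2.620 g/cm³

2.62 g/cm³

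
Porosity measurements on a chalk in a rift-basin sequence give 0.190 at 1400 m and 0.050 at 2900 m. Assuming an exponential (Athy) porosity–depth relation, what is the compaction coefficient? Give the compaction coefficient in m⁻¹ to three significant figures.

Working in km (1 km = 1000 m; β in km⁻¹ = β in m⁻¹ × 1000):
Athy: phi(Z) = phi₀ e^(−βZ) ⇒ phi₁/phi₂ = e^{β(Z₂−Z₁)} ⇒ β = ln(phi₁/phi₂)/(Z₂−Z₁)
β = ln(0.19/0.05) / (2.9 − 1.4) = ln(3.8) / 1.5 = 1.3350 / 1.5 = 0.89 km⁻¹

0.000890 m⁻¹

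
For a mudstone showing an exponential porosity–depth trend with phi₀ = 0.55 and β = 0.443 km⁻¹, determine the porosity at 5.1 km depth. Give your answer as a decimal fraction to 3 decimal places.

0.057

phi = phi₀·exp(−β·Z) = 0.55 × exp(−0.443 × 5.1) = 0.55 × exp(−2.259)
  = 0.55 × 0.1044 = 0.0574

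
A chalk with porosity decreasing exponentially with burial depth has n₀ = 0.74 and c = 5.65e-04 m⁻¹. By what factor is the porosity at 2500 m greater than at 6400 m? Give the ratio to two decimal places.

9.06

Working in km (1 km = 1000 m; c in km⁻¹ = c in m⁻¹ × 1000):
n(d₁)/n(d₂) = e^(−c·d₁)/e^(−c·d₂) = e^{c(d₂−d₁)}
= exp(0.565 × 3.9) = exp(2.204) = 9.0567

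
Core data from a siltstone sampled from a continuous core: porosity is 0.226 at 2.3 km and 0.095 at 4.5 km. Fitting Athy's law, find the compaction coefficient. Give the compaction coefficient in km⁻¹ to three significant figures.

Athy: phi(Z) = phi₀ e^(−βZ) ⇒ phi₁/phi₂ = e^{β(Z₂−Z₁)} ⇒ β = ln(phi₁/phi₂)/(Z₂−Z₁)
β = ln(0.226/0.095) / (4.5 − 2.3) = ln(2.379) / 2.2 = 0.8667 / 2.2 = 0.3939 km⁻¹

0.394 km⁻¹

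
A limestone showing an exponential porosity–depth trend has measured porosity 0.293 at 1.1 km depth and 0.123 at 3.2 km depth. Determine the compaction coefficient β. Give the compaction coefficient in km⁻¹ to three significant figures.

Athy: n(z) = n₀ e^(−βz) ⇒ n₁/n₂ = e^{β(z₂−z₁)} ⇒ β = ln(n₁/n₂)/(z₂−z₁)
β = ln(0.293/0.123) / (3.2 − 1.1) = ln(2.382) / 2.1 = 0.8680 / 2.1 = 0.4133 km⁻¹

0.413 km⁻¹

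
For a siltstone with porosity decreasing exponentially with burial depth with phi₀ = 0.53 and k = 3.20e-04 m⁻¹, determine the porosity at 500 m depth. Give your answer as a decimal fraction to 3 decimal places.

0.452

Working in km (1 km = 1000 m; k in km⁻¹ = k in m⁻¹ × 1000):
phi = phi₀·exp(−k·Z) = 0.53 × exp(−0.32 × 0.5) = 0.53 × exp(−0.16)
  = 0.53 × 0.8521 = 0.4516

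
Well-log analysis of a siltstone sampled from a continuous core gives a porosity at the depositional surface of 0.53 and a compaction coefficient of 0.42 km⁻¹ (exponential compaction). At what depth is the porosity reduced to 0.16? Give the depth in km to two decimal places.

2.85 km

Invert Athy's law: z = ln(phi₀/phi) / β
z = ln(0.53/0.16) / 0.42 = ln(3.312) / 0.42 = 1.1977 / 0.42 = 2.852 km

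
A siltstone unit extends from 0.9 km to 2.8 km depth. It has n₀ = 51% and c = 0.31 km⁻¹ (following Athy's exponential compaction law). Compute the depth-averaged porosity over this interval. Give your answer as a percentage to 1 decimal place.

29.2%

⟨n⟩ = (1/(Z₂−Z₁)) ∫ n₀ e^(−cZ) dZ = n₀·(e^(−c·Z₁) − e^(−c·Z₂)) / (c·(Z₂−Z₁))
e^(−0.31×0.9) = 0.7565; e^(−0.31×2.8) = 0.4198
⟨n⟩ = 0.51 × (0.7565 − 0.4198) / (0.31 × 1.9) = 0.51 × 0.5717 = 0.2916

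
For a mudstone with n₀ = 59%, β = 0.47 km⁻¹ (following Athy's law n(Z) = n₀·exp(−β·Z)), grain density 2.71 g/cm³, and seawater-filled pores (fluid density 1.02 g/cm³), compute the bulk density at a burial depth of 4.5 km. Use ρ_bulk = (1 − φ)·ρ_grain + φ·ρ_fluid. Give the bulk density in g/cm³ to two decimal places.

2.59 g/cm³

Porosity at depth: n = 0.59·exp(−0.47×4.5) = 0.59×0.1206 = 0.0712
Bulk density: ρ_b = (1−n)ρ_g + n·ρ_f = 0.9288×2.71 + 0.0712×1.02
       = 2.517 + 0.073 = 2.590 g/cm³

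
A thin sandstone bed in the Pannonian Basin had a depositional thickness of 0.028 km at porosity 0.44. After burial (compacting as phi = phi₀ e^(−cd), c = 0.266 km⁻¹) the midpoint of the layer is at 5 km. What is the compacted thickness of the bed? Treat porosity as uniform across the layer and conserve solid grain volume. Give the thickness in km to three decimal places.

Porosity at 5 km: phi = 0.44·exp(−0.266×5) = 0.1164
Solid-volume conservation: h(1−phi) = h₀(1−phi₀) ⇒ h = h₀·(1−phi₀)/(1−phi)
h = 0.028 × (1 − 0.44)/(1 − 0.1164) = 0.028 × 0.6337 = 0.0177 km

0.018 km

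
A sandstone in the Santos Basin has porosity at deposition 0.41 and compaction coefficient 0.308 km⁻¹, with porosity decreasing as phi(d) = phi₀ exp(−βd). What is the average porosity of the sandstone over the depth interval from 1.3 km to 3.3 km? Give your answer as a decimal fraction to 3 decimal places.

0.205

⟨phi⟩ = (1/(d₂−d₁)) ∫ phi₀ e^(−βd) dd = phi₀·(e^(−β·d₁) − e^(−β·d₂)) / (β·(d₂−d₁))
e^(−0.308×1.3) = 0.6701; e^(−0.308×3.3) = 0.3619
⟨phi⟩ = 0.41 × (0.6701 − 0.3619) / (0.308 × 2) = 0.41 × 0.5003 = 0.2051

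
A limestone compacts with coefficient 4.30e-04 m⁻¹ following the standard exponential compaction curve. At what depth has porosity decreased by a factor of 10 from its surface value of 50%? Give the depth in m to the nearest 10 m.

5350 m

Working in km (1 km = 1000 m; β in km⁻¹ = β in m⁻¹ × 1000):
n/n₀ = 1/10 ⇒ exp(−β·z) = 1/10 ⇒ z = ln(10) / β
z = 2.3026 / 0.43 = 5.355 km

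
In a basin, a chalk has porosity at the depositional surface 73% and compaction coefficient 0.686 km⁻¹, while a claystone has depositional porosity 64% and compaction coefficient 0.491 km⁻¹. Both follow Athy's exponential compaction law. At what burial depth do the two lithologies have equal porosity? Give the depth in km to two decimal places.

Set phi₀ₐ e^(−βₐZ) = phi₀ᵦ e^(−βᵦZ) ⇒ ln(phi₀ₐ/phi₀ᵦ) = (βₐ − βᵦ)·Z
Z = ln(0.73/0.64) / (0.686 − 0.491) = 0.1316 / 0.195 = 0.675 km

0.67 km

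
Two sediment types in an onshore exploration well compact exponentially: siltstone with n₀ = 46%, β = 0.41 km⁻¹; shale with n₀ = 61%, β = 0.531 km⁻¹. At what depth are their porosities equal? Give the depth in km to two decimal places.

Set n₀ₐ e^(−βₐz) = n₀ᵦ e^(−βᵦz) ⇒ ln(n₀ₐ/n₀ᵦ) = (βₐ − βᵦ)·z
z = ln(0.46/0.61) / (0.41 − 0.531) = -0.2822 / -0.121 = 2.332 km

2.33 km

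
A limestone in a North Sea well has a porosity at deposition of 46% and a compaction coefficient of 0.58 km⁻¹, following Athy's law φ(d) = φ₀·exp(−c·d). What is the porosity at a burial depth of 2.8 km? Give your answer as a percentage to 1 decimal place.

φ = φ₀·exp(−c·d) = 0.46 × exp(−0.58 × 2.8) = 0.46 × exp(−1.624)
  = 0.46 × 0.1971 = 0.0907

9.1%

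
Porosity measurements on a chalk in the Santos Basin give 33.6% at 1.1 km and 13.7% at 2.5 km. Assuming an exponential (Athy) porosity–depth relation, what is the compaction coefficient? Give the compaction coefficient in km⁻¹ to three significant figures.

Athy: φ(d) = φ₀ e^(−cd) ⇒ φ₁/φ₂ = e^{c(d₂−d₁)} ⇒ c = ln(φ₁/φ₂)/(d₂−d₁)
c = ln(0.336/0.137) / (2.5 − 1.1) = ln(2.453) / 1.4 = 0.8971 / 1.4 = 0.6408 km⁻¹

0.641 km⁻¹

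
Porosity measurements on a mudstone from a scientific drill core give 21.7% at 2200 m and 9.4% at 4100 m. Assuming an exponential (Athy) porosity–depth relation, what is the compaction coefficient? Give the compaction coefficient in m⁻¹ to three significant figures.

0.000440 m⁻¹

Working in km (1 km = 1000 m; k in km⁻¹ = k in m⁻¹ × 1000):
Athy: n(Z) = n₀ e^(−kZ) ⇒ n₁/n₂ = e^{k(Z₂−Z₁)} ⇒ k = ln(n₁/n₂)/(Z₂−Z₁)
k = ln(0.217/0.094) / (4.1 − 2.2) = ln(2.309) / 1.9 = 0.8366 / 1.9 = 0.4403 km⁻¹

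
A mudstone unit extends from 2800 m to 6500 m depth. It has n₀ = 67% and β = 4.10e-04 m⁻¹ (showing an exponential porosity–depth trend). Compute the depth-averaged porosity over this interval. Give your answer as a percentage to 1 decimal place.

Working in km (1 km = 1000 m; β in km⁻¹ = β in m⁻¹ × 1000):
⟨n⟩ = (1/(d₂−d₁)) ∫ n₀ e^(−βd) dd = n₀·(e^(−β·d₁) − e^(−β·d₂)) / (β·(d₂−d₁))
e^(−0.41×2.8) = 0.3173; e^(−0.41×6.5) = 0.0696
⟨n⟩ = 0.67 × (0.3173 − 0.0696) / (0.41 × 3.7) = 0.67 × 0.1633 = 0.1094

10.9%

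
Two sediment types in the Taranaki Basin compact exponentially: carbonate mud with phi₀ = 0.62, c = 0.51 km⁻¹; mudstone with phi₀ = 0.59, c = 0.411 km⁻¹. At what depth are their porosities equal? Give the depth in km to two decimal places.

Set phi₀ₐ e^(−cₐd) = phi₀ᵦ e^(−cᵦd) ⇒ ln(phi₀ₐ/phi₀ᵦ) = (cₐ − cᵦ)·d
d = ln(0.62/0.59) / (0.51 − 0.411) = 0.0496 / 0.099 = 0.501 km

0.50 km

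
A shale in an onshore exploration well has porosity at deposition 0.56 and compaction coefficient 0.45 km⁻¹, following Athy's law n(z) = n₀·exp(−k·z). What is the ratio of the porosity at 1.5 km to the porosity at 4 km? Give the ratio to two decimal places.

n(z₁)/n(z₂) = e^(−k·z₁)/e^(−k·z₂) = e^{k(z₂−z₁)}
= exp(0.45 × 2.5) = exp(1.125) = 3.0802

3.08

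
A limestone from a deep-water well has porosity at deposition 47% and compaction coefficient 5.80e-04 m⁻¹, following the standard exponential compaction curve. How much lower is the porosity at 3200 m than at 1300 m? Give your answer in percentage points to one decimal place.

Working in km (1 km = 1000 m; k in km⁻¹ = k in m⁻¹ × 1000):
φ(1.3) = 0.47·e^(−0.58×1.3) = 0.2211
φ(3.2) = 0.47·e^(−0.58×3.2) = 0.0735
Δφ = 0.2211 − 0.0735 = 0.1477

14.8 percentage points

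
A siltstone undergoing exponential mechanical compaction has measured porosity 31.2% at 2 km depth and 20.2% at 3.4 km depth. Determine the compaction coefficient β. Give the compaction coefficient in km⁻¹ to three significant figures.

0.311 km⁻¹

Athy: n(d) = n₀ e^(−βd) ⇒ n₁/n₂ = e^{β(d₂−d₁)} ⇒ β = ln(n₁/n₂)/(d₂−d₁)
β = ln(0.312/0.202) / (3.4 − 2) = ln(1.545) / 1.4 = 0.4347 / 1.4 = 0.3105 km⁻¹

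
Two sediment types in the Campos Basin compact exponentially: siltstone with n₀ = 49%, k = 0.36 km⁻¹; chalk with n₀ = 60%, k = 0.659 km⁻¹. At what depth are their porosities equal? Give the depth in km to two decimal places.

Set n₀ₐ e^(−kₐz) = n₀ᵦ e^(−kᵦz) ⇒ ln(n₀ₐ/n₀ᵦ) = (kₐ − kᵦ)·z
z = ln(0.49/0.6) / (0.36 − 0.659) = -0.2025 / -0.299 = 0.677 km

0.68 km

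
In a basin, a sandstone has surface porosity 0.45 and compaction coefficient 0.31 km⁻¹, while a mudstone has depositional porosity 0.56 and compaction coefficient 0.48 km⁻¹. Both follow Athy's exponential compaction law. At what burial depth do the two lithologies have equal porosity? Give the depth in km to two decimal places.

1.29 km

Set n₀ₐ e^(−kₐz) = n₀ᵦ e^(−kᵦz) ⇒ ln(n₀ₐ/n₀ᵦ) = (kₐ − kᵦ)·z
z = ln(0.45/0.56) / (0.31 − 0.48) = -0.2187 / -0.17 = 1.286 km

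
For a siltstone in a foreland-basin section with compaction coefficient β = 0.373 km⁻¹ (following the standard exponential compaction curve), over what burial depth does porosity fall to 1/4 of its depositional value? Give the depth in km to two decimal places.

3.72 km

φ/φ₀ = 1/4 ⇒ exp(−β·Z) = 1/4 ⇒ Z = ln(4) / β
Z = 1.3863 / 0.373 = 3.717 km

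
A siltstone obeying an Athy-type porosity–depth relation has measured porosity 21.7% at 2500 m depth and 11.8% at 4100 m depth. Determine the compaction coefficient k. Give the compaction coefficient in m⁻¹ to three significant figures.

0.000381 m⁻¹

Working in km (1 km = 1000 m; k in km⁻¹ = k in m⁻¹ × 1000):
Athy: phi(Z) = phi₀ e^(−kZ) ⇒ phi₁/phi₂ = e^{k(Z₂−Z₁)} ⇒ k = ln(phi₁/phi₂)/(Z₂−Z₁)
k = ln(0.217/0.118) / (4.1 − 2.5) = ln(1.839) / 1.6 = 0.6092 / 1.6 = 0.3808 km⁻¹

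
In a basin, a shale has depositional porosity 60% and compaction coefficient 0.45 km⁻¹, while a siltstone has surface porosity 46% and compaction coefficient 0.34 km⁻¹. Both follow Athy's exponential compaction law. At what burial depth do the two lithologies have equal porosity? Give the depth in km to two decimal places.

Set φ₀ₐ e^(−cₐZ) = φ₀ᵦ e^(−cᵦZ) ⇒ ln(φ₀ₐ/φ₀ᵦ) = (cₐ − cᵦ)·Z
Z = ln(0.6/0.46) / (0.45 − 0.34) = 0.2657 / 0.11 = 2.415 km

2.42 km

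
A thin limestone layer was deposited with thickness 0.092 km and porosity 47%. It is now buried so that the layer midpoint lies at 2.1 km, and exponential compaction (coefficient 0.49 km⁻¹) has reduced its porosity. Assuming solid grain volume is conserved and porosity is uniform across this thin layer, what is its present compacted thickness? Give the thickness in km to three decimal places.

0.059 km

Porosity at 2.1 km: φ = 0.47·exp(−0.49×2.1) = 0.1680
Solid-volume conservation: h(1−φ) = h₀(1−φ₀) ⇒ h = h₀·(1−φ₀)/(1−φ)
h = 0.092 × (1 − 0.47)/(1 − 0.1680) = 0.092 × 0.6370 = 0.0586 km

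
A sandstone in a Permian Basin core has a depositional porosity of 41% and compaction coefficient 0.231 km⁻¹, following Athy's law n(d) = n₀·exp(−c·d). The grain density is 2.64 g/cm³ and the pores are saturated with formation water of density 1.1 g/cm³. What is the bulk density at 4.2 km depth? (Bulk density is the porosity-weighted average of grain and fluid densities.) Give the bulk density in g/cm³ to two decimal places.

Porosity at depth: n = 0.41·exp(−0.231×4.2) = 0.41×0.3790 = 0.1554
Bulk density: ρ_b = (1−n)ρ_g + n·ρ_f = 0.8446×2.64 + 0.1554×1.1
       = 2.230 + 0.171 = 2.401 g/cm³

2.40 g/cm³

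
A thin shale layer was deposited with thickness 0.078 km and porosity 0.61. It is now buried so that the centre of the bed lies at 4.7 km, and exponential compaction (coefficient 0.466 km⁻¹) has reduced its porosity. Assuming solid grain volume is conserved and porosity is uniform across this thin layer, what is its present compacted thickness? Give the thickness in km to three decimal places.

0.033 km

Porosity at 4.7 km: phi = 0.61·exp(−0.466×4.7) = 0.0683
Solid-volume conservation: h(1−phi) = h₀(1−phi₀) ⇒ h = h₀·(1−phi₀)/(1−phi)
h = 0.078 × (1 − 0.61)/(1 − 0.0683) = 0.078 × 0.4186 = 0.0326 km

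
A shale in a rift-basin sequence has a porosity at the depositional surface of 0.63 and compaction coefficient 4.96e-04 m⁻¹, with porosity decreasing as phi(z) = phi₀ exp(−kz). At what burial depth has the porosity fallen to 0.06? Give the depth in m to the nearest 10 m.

Working in km (1 km = 1000 m; k in km⁻¹ = k in m⁻¹ × 1000):
Invert Athy's law: z = ln(phi₀/phi) / k
z = ln(0.63/0.06) / 0.496 = ln(10.5) / 0.496 = 2.3514 / 0.496 = 4.741 km

4740 m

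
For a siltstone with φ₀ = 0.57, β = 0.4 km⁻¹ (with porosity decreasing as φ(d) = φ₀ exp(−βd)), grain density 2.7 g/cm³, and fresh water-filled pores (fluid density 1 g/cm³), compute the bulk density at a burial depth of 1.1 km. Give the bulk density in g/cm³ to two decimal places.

2.08 g/cm³

Porosity at depth: φ = 0.57·exp(−0.4×1.1) = 0.57×0.6440 = 0.3671
Bulk density: ρ_b = (1−φ)ρ_g + φ·ρ_f = 0.6329×2.7 + 0.3671×1
       = 1.709 + 0.367 = 2.076 g/cm³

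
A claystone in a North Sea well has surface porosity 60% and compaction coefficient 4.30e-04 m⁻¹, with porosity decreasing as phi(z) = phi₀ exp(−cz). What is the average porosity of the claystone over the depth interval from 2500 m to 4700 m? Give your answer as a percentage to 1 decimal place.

Working in km (1 km = 1000 m; c in km⁻¹ = c in m⁻¹ × 1000):
⟨phi⟩ = (1/(z₂−z₁)) ∫ phi₀ e^(−cz) dz = phi₀·(e^(−c·z₁) − e^(−c·z₂)) / (c·(z₂−z₁))
e^(−0.43×2.5) = 0.3413; e^(−0.43×4.7) = 0.1325
⟨phi⟩ = 0.6 × (0.3413 − 0.1325) / (0.43 × 2.2) = 0.6 × 0.2207 = 0.1324

13.2%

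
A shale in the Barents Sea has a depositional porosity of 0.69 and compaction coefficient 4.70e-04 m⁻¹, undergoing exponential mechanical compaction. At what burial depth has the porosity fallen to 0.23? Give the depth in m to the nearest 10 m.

Working in km (1 km = 1000 m; c in km⁻¹ = c in m⁻¹ × 1000):
Invert Athy's law: d = ln(n₀/n) / c
d = ln(0.69/0.23) / 0.47 = ln(3) / 0.47 = 1.0986 / 0.47 = 2.337 km

2340 m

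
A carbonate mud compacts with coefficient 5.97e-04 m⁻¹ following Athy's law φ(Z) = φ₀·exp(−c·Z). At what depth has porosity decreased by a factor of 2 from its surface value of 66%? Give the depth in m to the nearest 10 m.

1160 m

Working in km (1 km = 1000 m; c in km⁻¹ = c in m⁻¹ × 1000):
φ/φ₀ = 1/2 ⇒ exp(−c·Z) = 1/2 ⇒ Z = ln(2) / c
Z = 0.6931 / 0.597 = 1.161 km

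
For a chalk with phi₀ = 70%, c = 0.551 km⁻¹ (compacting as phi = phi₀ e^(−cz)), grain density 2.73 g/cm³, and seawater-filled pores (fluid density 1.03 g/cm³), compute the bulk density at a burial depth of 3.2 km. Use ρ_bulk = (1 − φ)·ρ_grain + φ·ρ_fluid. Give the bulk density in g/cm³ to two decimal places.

Porosity at depth: phi = 0.7·exp(−0.551×3.2) = 0.7×0.1715 = 0.1200
Bulk density: ρ_b = (1−phi)ρ_g + phi·ρ_f = 0.8800×2.73 + 0.1200×1.03
       = 2.402 + 0.124 = 2.526 g/cm³

2.53 g/cm³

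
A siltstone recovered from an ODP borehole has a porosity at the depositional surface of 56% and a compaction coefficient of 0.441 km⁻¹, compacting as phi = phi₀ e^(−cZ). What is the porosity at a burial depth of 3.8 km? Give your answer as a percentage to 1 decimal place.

10.5%

phi = phi₀·exp(−c·Z) = 0.56 × exp(−0.441 × 3.8) = 0.56 × exp(−1.676)
  = 0.56 × 0.1872 = 0.1048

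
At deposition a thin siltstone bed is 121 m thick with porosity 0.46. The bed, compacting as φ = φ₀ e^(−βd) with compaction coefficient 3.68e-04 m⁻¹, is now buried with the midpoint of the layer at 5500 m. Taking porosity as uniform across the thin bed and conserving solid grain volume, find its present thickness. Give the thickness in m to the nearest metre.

Working in km (1 km = 1000 m; β in km⁻¹ = β in m⁻¹ × 1000):
Porosity at 5.5 km: φ = 0.46·exp(−0.368×5.5) = 0.0608
Solid-volume conservation: h(1−φ) = h₀(1−φ₀) ⇒ h = h₀·(1−φ₀)/(1−φ)
h = 0.121 × (1 − 0.46)/(1 − 0.0608) = 0.121 × 0.5749 = 0.0696 km

70 m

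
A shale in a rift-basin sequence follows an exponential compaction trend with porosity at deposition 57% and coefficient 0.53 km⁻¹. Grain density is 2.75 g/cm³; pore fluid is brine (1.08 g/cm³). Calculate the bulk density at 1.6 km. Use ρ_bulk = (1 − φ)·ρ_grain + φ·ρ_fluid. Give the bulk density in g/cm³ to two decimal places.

2.34 g/cm³

Porosity at depth: phi = 0.57·exp(−0.53×1.6) = 0.57×0.4283 = 0.2441
Bulk density: ρ_b = (1−phi)ρ_g + phi·ρ_f = 0.7559×2.75 + 0.2441×1.08
       = 2.079 + 0.264 = 2.342 g/cm³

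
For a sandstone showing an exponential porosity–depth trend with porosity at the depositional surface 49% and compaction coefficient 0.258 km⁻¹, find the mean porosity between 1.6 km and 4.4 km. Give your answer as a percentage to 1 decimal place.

23.1%

⟨n⟩ = (1/(z₂−z₁)) ∫ n₀ e^(−kz) dz = n₀·(e^(−k·z₁) − e^(−k·z₂)) / (k·(z₂−z₁))
e^(−0.258×1.6) = 0.6618; e^(−0.258×4.4) = 0.3214
⟨n⟩ = 0.49 × (0.6618 − 0.3214) / (0.258 × 2.8) = 0.49 × 0.4713 = 0.2309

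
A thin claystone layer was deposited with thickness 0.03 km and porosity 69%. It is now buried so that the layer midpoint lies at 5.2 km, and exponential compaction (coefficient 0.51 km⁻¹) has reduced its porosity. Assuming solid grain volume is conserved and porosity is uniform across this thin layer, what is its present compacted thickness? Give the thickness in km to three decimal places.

Porosity at 5.2 km: n = 0.69·exp(−0.51×5.2) = 0.0487
Solid-volume conservation: h(1−n) = h₀(1−n₀) ⇒ h = h₀·(1−n₀)/(1−n)
h = 0.03 × (1 − 0.69)/(1 − 0.0487) = 0.03 × 0.3259 = 0.0098 km

0.010 km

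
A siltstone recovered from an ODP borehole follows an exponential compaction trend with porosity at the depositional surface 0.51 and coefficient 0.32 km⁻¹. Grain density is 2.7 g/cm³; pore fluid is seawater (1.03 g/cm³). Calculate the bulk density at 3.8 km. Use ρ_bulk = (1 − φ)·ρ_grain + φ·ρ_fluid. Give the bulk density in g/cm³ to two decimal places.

2.45 g/cm³

Porosity at depth: n = 0.51·exp(−0.32×3.8) = 0.51×0.2964 = 0.1512
Bulk density: ρ_b = (1−n)ρ_g + n·ρ_f = 0.8488×2.7 + 0.1512×1.03
       = 2.292 + 0.156 = 2.448 g/cm³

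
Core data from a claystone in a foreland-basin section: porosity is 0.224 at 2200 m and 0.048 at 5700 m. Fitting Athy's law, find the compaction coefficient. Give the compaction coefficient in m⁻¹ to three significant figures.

Working in km (1 km = 1000 m; c in km⁻¹ = c in m⁻¹ × 1000):
Athy: n(Z) = n₀ e^(−cZ) ⇒ n₁/n₂ = e^{c(Z₂−Z₁)} ⇒ c = ln(n₁/n₂)/(Z₂−Z₁)
c = ln(0.224/0.048) / (5.7 − 2.2) = ln(4.667) / 3.5 = 1.5404 / 3.5 = 0.4401 km⁻¹

0.000440 m⁻¹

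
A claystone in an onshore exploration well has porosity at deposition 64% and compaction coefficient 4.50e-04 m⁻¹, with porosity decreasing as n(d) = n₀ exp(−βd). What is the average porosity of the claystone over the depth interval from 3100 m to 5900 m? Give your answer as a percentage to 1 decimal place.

9.0%

Working in km (1 km = 1000 m; β in km⁻¹ = β in m⁻¹ × 1000):
⟨n⟩ = (1/(d₂−d₁)) ∫ n₀ e^(−βd) dd = n₀·(e^(−β·d₁) − e^(−β·d₂)) / (β·(d₂−d₁))
e^(−0.45×3.1) = 0.2478; e^(−0.45×5.9) = 0.0703
⟨n⟩ = 0.64 × (0.2478 − 0.0703) / (0.45 × 2.8) = 0.64 × 0.1409 = 0.0902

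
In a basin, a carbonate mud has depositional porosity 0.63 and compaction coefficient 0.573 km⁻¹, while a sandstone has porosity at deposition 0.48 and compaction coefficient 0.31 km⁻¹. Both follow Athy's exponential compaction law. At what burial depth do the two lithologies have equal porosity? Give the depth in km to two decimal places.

Set phi₀ₐ e^(−kₐz) = phi₀ᵦ e^(−kᵦz) ⇒ ln(phi₀ₐ/phi₀ᵦ) = (kₐ − kᵦ)·z
z = ln(0.63/0.48) / (0.573 − 0.31) = 0.2719 / 0.263 = 1.034 km

1.03 km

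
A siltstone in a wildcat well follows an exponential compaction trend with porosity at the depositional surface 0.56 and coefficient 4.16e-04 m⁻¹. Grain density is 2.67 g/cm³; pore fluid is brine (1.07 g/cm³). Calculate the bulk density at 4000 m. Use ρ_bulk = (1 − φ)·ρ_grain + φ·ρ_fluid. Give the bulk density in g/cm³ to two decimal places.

Working in km (1 km = 1000 m; β in km⁻¹ = β in m⁻¹ × 1000):
Porosity at depth: phi = 0.56·exp(−0.416×4) = 0.56×0.1894 = 0.1061
Bulk density: ρ_b = (1−phi)ρ_g + phi·ρ_f = 0.8939×2.67 + 0.1061×1.07
       = 2.387 + 0.113 = 2.500 g/cm³

2.50 g/cm³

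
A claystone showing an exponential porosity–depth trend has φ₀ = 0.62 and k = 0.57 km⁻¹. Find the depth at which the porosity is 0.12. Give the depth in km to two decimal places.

2.88 km

Invert Athy's law: Z = ln(φ₀/φ) / k
Z = ln(0.62/0.12) / 0.57 = ln(5.167) / 0.57 = 1.6422 / 0.57 = 2.881 km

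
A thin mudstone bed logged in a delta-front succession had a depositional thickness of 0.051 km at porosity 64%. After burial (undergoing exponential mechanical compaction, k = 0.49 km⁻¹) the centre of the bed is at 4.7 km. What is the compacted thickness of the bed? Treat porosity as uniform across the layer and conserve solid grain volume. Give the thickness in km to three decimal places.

0.020 km

Porosity at 4.7 km: φ = 0.64·exp(−0.49×4.7) = 0.0640
Solid-volume conservation: h(1−φ) = h₀(1−φ₀) ⇒ h = h₀·(1−φ₀)/(1−φ)
h = 0.051 × (1 − 0.64)/(1 − 0.0640) = 0.051 × 0.3846 = 0.0196 km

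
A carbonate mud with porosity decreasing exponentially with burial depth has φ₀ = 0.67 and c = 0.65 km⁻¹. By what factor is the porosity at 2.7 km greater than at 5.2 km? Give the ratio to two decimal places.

φ(z₁)/φ(z₂) = e^(−c·z₁)/e^(−c·z₂) = e^{c(z₂−z₁)}
= exp(0.65 × 2.5) = exp(1.625) = 5.0784

5.08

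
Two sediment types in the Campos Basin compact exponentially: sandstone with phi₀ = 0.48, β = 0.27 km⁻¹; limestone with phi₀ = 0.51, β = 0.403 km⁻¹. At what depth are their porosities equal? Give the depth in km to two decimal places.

Set phi₀ₐ e^(−βₐd) = phi₀ᵦ e^(−βᵦd) ⇒ ln(phi₀ₐ/phi₀ᵦ) = (βₐ − βᵦ)·d
d = ln(0.48/0.51) / (0.27 − 0.403) = -0.0606 / -0.133 = 0.456 km

0.46 km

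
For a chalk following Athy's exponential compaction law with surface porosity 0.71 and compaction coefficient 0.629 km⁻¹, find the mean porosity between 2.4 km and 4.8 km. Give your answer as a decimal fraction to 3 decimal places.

⟨n⟩ = (1/(Z₂−Z₁)) ∫ n₀ e^(−cZ) dZ = n₀·(e^(−c·Z₁) − e^(−c·Z₂)) / (c·(Z₂−Z₁))
e^(−0.629×2.4) = 0.2210; e^(−0.629×4.8) = 0.0488
⟨n⟩ = 0.71 × (0.2210 − 0.0488) / (0.629 × 2.4) = 0.71 × 0.1140 = 0.0810

0.081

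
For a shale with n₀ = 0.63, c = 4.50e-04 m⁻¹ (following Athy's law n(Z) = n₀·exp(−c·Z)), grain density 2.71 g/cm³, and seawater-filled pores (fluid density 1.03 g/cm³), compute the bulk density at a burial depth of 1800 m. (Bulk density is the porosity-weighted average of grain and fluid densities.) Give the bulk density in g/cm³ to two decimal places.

2.24 g/cm³

Working in km (1 km = 1000 m; c in km⁻¹ = c in m⁻¹ × 1000):
Porosity at depth: n = 0.63·exp(−0.45×1.8) = 0.63×0.4449 = 0.2803
Bulk density: ρ_b = (1−n)ρ_g + n·ρ_f = 0.7197×2.71 + 0.2803×1.03
       = 1.950 + 0.289 = 2.239 g/cm³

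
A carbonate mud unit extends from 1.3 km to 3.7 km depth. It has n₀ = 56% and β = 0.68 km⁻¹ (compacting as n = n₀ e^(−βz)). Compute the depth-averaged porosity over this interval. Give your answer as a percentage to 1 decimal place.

11.4%

⟨n⟩ = (1/(z₂−z₁)) ∫ n₀ e^(−βz) dz = n₀·(e^(−β·z₁) − e^(−β·z₂)) / (β·(z₂−z₁))
e^(−0.68×1.3) = 0.4131; e^(−0.68×3.7) = 0.0808
⟨n⟩ = 0.56 × (0.4131 − 0.0808) / (0.68 × 2.4) = 0.56 × 0.2036 = 0.1140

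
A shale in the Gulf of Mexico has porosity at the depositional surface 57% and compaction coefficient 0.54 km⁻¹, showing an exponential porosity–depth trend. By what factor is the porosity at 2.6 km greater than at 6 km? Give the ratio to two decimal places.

6.27

φ(Z₁)/φ(Z₂) = e^(−k·Z₁)/e^(−k·Z₂) = e^{k(Z₂−Z₁)}
= exp(0.54 × 3.4) = exp(1.836) = 6.2714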